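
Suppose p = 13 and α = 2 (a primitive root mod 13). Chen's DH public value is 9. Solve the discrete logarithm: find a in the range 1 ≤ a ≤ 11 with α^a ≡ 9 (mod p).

8

Try successive powers of 2 modulo 13:
2^1 ≡ 2
2^2 ≡ 4
2^3 ≡ 8
2^4 ≡ 3
2^5 ≡ 6
2^6 ≡ 12
2^7 ≡ 11
2^8 ≡ 9
Found: a = 8.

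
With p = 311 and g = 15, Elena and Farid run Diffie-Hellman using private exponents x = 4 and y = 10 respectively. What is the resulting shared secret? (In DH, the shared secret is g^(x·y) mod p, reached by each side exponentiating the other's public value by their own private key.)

7

Farid sends B = g^y mod p = 15^10 mod 311.
15^1 ≡ 15 (mod 311)
15^2 = (15^1)^2 ≡ 15^2 = 225 ≡ 225 (mod 311)
15^4 = (15^2)^2 ≡ 225^2 = 50625 ≡ 243 (mod 311)
15^8 = (15^4)^2 ≡ 243^2 = 59049 ≡ 270 (mod 311)
15^10 = 15^8 · 15^2 ≡ 270 · 225 ≡ 105 (mod 311).
So B = 105. Elena then computes K = B^x mod p = 105^4 mod 311.
105^1 ≡ 105 (mod 311)
105^2 = (105^1)^2 ≡ 105^2 = 11025 ≡ 140 (mod 311)
105^4 = (105^2)^2 ≡ 140^2 = 19600 ≡ 7 (mod 311)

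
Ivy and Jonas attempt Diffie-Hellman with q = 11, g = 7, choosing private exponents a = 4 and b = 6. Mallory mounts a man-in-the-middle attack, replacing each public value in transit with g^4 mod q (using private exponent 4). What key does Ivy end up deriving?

4

Ivy receives Mallory's public value M = 7^4 mod 11 instead of the honest one.
7^1 ≡ 7 (mod 11)
7^2 = (7^1)^2 ≡ 7^2 = 49 ≡ 5 (mod 11)
7^4 = (7^2)^2 ≡ 5^2 = 25 ≡ 3 (mod 11)
So M = 3. Ivy computes K = M^4 mod 11.
3^1 ≡ 3 (mod 11)
3^2 = (3^1)^2 ≡ 3^2 = 9 ≡ 9 (mod 11)
3^4 = (3^2)^2 ≡ 9^2 = 81 ≡ 4 (mod 11)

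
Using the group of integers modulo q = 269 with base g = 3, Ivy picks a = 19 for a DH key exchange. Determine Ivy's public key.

161

Public value = 3^19 mod 269.
3^1 ≡ 3 (mod 269)
3^2 = (3^1)^2 ≡ 3^2 = 9 ≡ 9 (mod 269)
3^4 = (3^2)^2 ≡ 9^2 = 81 ≡ 81 (mod 269)
3^8 = (3^4)^2 ≡ 81^2 = 6561 ≡ 105 (mod 269)
3^16 = (3^8)^2 ≡ 105^2 = 11025 ≡ 265 (mod 269)
3^19 = 3^16 · 3^2 · 3^1 ≡ 265 · 9 · 3 ≡ 161 (mod 269).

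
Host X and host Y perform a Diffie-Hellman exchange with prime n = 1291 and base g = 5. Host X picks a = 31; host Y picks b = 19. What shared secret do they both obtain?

Host Y sends B = g^b mod n = 5^19 mod 1291.
5^1 ≡ 5 (mod 1291)
5^2 = (5^1)^2 ≡ 5^2 = 25 ≡ 25 (mod 1291)
5^4 = (5^2)^2 ≡ 25^2 = 625 ≡ 625 (mod 1291)
5^8 = (5^4)^2 ≡ 625^2 = 390625 ≡ 743 (mod 1291)
5^16 = (5^8)^2 ≡ 743^2 = 552049 ≡ 792 (mod 1291)
5^19 = 5^16 · 5^2 · 5^1 ≡ 792 · 25 · 5 ≡ 884 (mod 1291).
So B = 884. Host X then computes K = B^a mod n = 884^31 mod 1291.
884^1 ≡ 884 (mod 1291)
884^2 = (884^1)^2 ≡ 884^2 = 781456 ≡ 401 (mod 1291)
884^4 = (884^2)^2 ≡ 401^2 = 160801 ≡ 717 (mod 1291)
884^8 = (884^4)^2 ≡ 717^2 = 514089 ≡ 271 (mod 1291)
884^16 = (884^8)^2 ≡ 271^2 = 73441 ≡ 1145 (mod 1291)
884^31 = 884^16 · 884^8 · 884^4 · 884^2 · 884^1 ≡ 1145 · 271 · 717 · 401 · 884 ≡ 766 (mod 1291).

766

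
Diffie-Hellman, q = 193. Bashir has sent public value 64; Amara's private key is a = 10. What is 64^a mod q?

150

Shared key K = 64^10 mod 193.
64^1 ≡ 64 (mod 193)
64^2 = (64^1)^2 ≡ 64^2 = 4096 ≡ 43 (mod 193)
64^4 = (64^2)^2 ≡ 43^2 = 1849 ≡ 112 (mod 193)
64^8 = (64^4)^2 ≡ 112^2 = 12544 ≡ 192 (mod 193)
64^10 = 64^8 · 64^2 ≡ 192 · 43 ≡ 150 (mod 193).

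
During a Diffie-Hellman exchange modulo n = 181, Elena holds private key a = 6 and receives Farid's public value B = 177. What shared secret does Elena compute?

Shared key K = 177^6 mod 181.
177^1 ≡ 177 (mod 181)
177^2 = (177^1)^2 ≡ 177^2 = 31329 ≡ 16 (mod 181)
177^4 = (177^2)^2 ≡ 16^2 = 256 ≡ 75 (mod 181)
177^6 = 177^4 · 177^2 ≡ 75 · 16 ≡ 114 (mod 181).

114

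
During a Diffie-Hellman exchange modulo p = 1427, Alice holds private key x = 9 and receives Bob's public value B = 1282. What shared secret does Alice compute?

1393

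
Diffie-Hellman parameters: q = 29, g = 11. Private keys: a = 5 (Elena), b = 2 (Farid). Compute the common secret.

Elena sends A = g^a mod q = 11^5 mod 29.
11^1 ≡ 11 (mod 29)
11^2 = (11^1)^2 ≡ 11^2 = 121 ≡ 5 (mod 29)
11^4 = (11^2)^2 ≡ 5^2 = 25 ≡ 25 (mod 29)
11^5 = 11^4 · 11^1 ≡ 25 · 11 ≡ 14 (mod 29).
So A = 14. Farid then computes K = A^b mod q = 14^2 mod 29.
14^1 ≡ 14 (mod 29)
14^2 = (14^1)^2 ≡ 14^2 = 196 ≡ 22 (mod 29)

22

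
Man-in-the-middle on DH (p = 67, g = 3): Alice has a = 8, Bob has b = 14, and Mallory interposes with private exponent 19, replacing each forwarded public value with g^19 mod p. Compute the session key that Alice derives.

Alice receives Mallory's public value M = 3^19 mod 67 instead of the honest one.
3^1 ≡ 3 (mod 67)
3^2 = (3^1)^2 ≡ 3^2 = 9 ≡ 9 (mod 67)
3^4 = (3^2)^2 ≡ 9^2 = 81 ≡ 14 (mod 67)
3^8 = (3^4)^2 ≡ 14^2 = 196 ≡ 62 (mod 67)
3^16 = (3^8)^2 ≡ 62^2 = 3844 ≡ 25 (mod 67)
3^19 = 3^16 · 3^2 · 3^1 ≡ 25 · 9 · 3 ≡ 5 (mod 67).
So M = 5. Alice computes K = M^8 mod 67.
5^1 ≡ 5 (mod 67)
5^2 = (5^1)^2 ≡ 5^2 = 25 ≡ 25 (mod 67)
5^4 = (5^2)^2 ≡ 25^2 = 625 ≡ 22 (mod 67)
5^8 = (5^4)^2 ≡ 22^2 = 484 ≡ 15 (mod 67)

15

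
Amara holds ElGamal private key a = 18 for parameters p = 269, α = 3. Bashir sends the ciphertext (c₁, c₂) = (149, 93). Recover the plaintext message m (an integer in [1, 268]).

Shared mask s = c₁^a mod p = 149^18 mod 269.
149^1 ≡ 149 (mod 269)
149^2 = (149^1)^2 ≡ 149^2 = 22201 ≡ 143 (mod 269)
149^4 = (149^2)^2 ≡ 143^2 = 20449 ≡ 5 (mod 269)
149^8 = (149^4)^2 ≡ 5^2 = 25 ≡ 25 (mod 269)
149^16 = (149^8)^2 ≡ 25^2 = 625 ≡ 87 (mod 269)
149^18 = 149^16 · 149^2 ≡ 87 · 143 ≡ 67 (mod 269).
So s = 67; s⁻¹ ≡ 265 (mod 269).
m = c₂ · s⁻¹ mod 269 = 93 · 265 mod 269 = 166.

166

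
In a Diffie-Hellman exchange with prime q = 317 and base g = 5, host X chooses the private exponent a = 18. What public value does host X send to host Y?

136

Public value = 5^18 mod 317.
5^1 ≡ 5 (mod 317)
5^2 = (5^1)^2 ≡ 5^2 = 25 ≡ 25 (mod 317)
5^4 = (5^2)^2 ≡ 25^2 = 625 ≡ 308 (mod 317)
5^8 = (5^4)^2 ≡ 308^2 = 94864 ≡ 81 (mod 317)
5^16 = (5^8)^2 ≡ 81^2 = 6561 ≡ 221 (mod 317)
5^18 = 5^16 · 5^2 ≡ 221 · 25 ≡ 136 (mod 317).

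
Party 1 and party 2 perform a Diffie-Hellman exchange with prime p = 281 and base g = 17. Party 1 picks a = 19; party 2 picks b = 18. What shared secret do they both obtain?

196

Party 1 sends A = g^a mod p = 17^19 mod 281.
17^1 ≡ 17 (mod 281)
17^2 = (17^1)^2 ≡ 17^2 = 289 ≡ 8 (mod 281)
17^4 = (17^2)^2 ≡ 8^2 = 64 ≡ 64 (mod 281)
17^8 = (17^4)^2 ≡ 64^2 = 4096 ≡ 162 (mod 281)
17^16 = (17^8)^2 ≡ 162^2 = 26244 ≡ 111 (mod 281)
17^19 = 17^16 · 17^2 · 17^1 ≡ 111 · 8 · 17 ≡ 203 (mod 281).
So A = 203. Party 2 then computes K = A^b mod p = 203^18 mod 281.
203^1 ≡ 203 (mod 281)
203^2 = (203^1)^2 ≡ 203^2 = 41209 ≡ 183 (mod 281)
203^4 = (203^2)^2 ≡ 183^2 = 33489 ≡ 50 (mod 281)
203^8 = (203^4)^2 ≡ 50^2 = 2500 ≡ 252 (mod 281)
203^16 = (203^8)^2 ≡ 252^2 = 63504 ≡ 279 (mod 281)
203^18 = 203^16 · 203^2 ≡ 279 · 183 ≡ 196 (mod 281).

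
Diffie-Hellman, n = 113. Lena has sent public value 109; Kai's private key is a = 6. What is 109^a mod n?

28

Shared key K = 109^6 mod 113.
109^1 ≡ 109 (mod 113)
109^2 = (109^1)^2 ≡ 109^2 = 11881 ≡ 16 (mod 113)
109^4 = (109^2)^2 ≡ 16^2 = 256 ≡ 30 (mod 113)
109^6 = 109^4 · 109^2 ≡ 30 · 16 ≡ 28 (mod 113).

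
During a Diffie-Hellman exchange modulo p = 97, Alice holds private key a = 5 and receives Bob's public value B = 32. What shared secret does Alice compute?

Shared key K = 32^5 mod 97.
32^1 ≡ 32 (mod 97)
32^2 = (32^1)^2 ≡ 32^2 = 1024 ≡ 54 (mod 97)
32^4 = (32^2)^2 ≡ 54^2 = 2916 ≡ 6 (mod 97)
32^5 = 32^4 · 32^1 ≡ 6 · 32 ≡ 95 (mod 97).

95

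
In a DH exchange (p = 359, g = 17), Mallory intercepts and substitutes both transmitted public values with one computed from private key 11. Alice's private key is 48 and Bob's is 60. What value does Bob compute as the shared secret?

303

Bob receives Mallory's public value M = 17^11 mod 359 instead of the honest one.
17^1 ≡ 17 (mod 359)
17^2 = (17^1)^2 ≡ 17^2 = 289 ≡ 289 (mod 359)
17^4 = (17^2)^2 ≡ 289^2 = 83521 ≡ 233 (mod 359)
17^8 = (17^4)^2 ≡ 233^2 = 54289 ≡ 80 (mod 359)
17^11 = 17^8 · 17^2 · 17^1 ≡ 80 · 289 · 17 ≡ 294 (mod 359).
So M = 294. Bob computes K = M^60 mod 359.
294^1 ≡ 294 (mod 359)
294^2 = (294^1)^2 ≡ 294^2 = 86436 ≡ 276 (mod 359)
294^4 = (294^2)^2 ≡ 276^2 = 76176 ≡ 68 (mod 359)
294^8 = (294^4)^2 ≡ 68^2 = 4624 ≡ 316 (mod 359)
294^16 = (294^8)^2 ≡ 316^2 = 99856 ≡ 54 (mod 359)
294^32 = (294^16)^2 ≡ 54^2 = 2916 ≡ 44 (mod 359)
294^60 = 294^32 · 294^16 · 294^8 · 294^4 ≡ 44 · 54 · 316 · 68 ≡ 303 (mod 359).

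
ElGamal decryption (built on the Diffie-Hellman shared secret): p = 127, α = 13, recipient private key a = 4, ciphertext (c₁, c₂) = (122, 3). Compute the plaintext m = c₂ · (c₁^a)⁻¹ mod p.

Shared mask s = c₁^a mod p = 122^4 mod 127.
122^1 ≡ 122 (mod 127)
122^2 = (122^1)^2 ≡ 122^2 = 14884 ≡ 25 (mod 127)
122^4 = (122^2)^2 ≡ 25^2 = 625 ≡ 117 (mod 127)
So s = 117; s⁻¹ ≡ 38 (mod 127).
m = c₂ · s⁻¹ mod 127 = 3 · 38 mod 127 = 114.

114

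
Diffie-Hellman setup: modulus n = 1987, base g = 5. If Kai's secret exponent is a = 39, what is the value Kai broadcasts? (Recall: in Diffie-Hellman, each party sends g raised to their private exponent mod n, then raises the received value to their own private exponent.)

898

Public value = 5^39 mod 1987.
5^1 ≡ 5 (mod 1987)
5^2 = (5^1)^2 ≡ 5^2 = 25 ≡ 25 (mod 1987)
5^4 = (5^2)^2 ≡ 25^2 = 625 ≡ 625 (mod 1987)
5^8 = (5^4)^2 ≡ 625^2 = 390625 ≡ 1173 (mod 1987)
5^16 = (5^8)^2 ≡ 1173^2 = 1375929 ≡ 925 (mod 1987)
5^32 = (5^16)^2 ≡ 925^2 = 855625 ≡ 1215 (mod 1987)
5^39 = 5^32 · 5^4 · 5^2 · 5^1 ≡ 1215 · 625 · 25 · 5 ≡ 898 (mod 1987).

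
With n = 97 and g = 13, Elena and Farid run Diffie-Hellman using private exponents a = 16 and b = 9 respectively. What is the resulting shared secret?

96

Farid sends B = g^b mod n = 13^9 mod 97.
13^1 ≡ 13 (mod 97)
13^2 = (13^1)^2 ≡ 13^2 = 169 ≡ 72 (mod 97)
13^4 = (13^2)^2 ≡ 72^2 = 5184 ≡ 43 (mod 97)
13^8 = (13^4)^2 ≡ 43^2 = 1849 ≡ 6 (mod 97)
13^9 = 13^8 · 13^1 ≡ 6 · 13 ≡ 78 (mod 97).
So B = 78. Elena then computes K = B^a mod n = 78^16 mod 97.
78^1 ≡ 78 (mod 97)
78^2 = (78^1)^2 ≡ 78^2 = 6084 ≡ 70 (mod 97)
78^4 = (78^2)^2 ≡ 70^2 = 4900 ≡ 50 (mod 97)
78^8 = (78^4)^2 ≡ 50^2 = 2500 ≡ 75 (mod 97)
78^16 = (78^8)^2 ≡ 75^2 = 5625 ≡ 96 (mod 97)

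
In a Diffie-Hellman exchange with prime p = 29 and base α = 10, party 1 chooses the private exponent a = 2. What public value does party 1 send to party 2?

13

Public value = 10^2 mod 29.
10^1 ≡ 10 (mod 29)
10^2 = (10^1)^2 ≡ 10^2 = 100 ≡ 13 (mod 29)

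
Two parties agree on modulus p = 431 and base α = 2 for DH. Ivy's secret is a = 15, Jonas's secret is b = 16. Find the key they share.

220

Ivy sends A = α^a mod p = 2^15 mod 431.
2^1 ≡ 2 (mod 431)
2^2 = (2^1)^2 ≡ 2^2 = 4 ≡ 4 (mod 431)
2^4 = (2^2)^2 ≡ 4^2 = 16 ≡ 16 (mod 431)
2^8 = (2^4)^2 ≡ 16^2 = 256 ≡ 256 (mod 431)
2^15 = 2^8 · 2^4 · 2^2 · 2^1 ≡ 256 · 16 · 4 · 2 ≡ 12 (mod 431).
So A = 12. Jonas then computes K = A^b mod p = 12^16 mod 431.
12^1 ≡ 12 (mod 431)
12^2 = (12^1)^2 ≡ 12^2 = 144 ≡ 144 (mod 431)
12^4 = (12^2)^2 ≡ 144^2 = 20736 ≡ 48 (mod 431)
12^8 = (12^4)^2 ≡ 48^2 = 2304 ≡ 149 (mod 431)
12^16 = (12^8)^2 ≡ 149^2 = 22201 ≡ 220 (mod 431)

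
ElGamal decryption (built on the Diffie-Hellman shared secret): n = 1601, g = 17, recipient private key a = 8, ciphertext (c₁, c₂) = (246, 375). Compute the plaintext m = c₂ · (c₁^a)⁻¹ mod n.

Shared mask s = c₁^a mod n = 246^8 mod 1601.
246^1 ≡ 246 (mod 1601)
246^2 = (246^1)^2 ≡ 246^2 = 60516 ≡ 1279 (mod 1601)
246^4 = (246^2)^2 ≡ 1279^2 = 1635841 ≡ 1220 (mod 1601)
246^8 = (246^4)^2 ≡ 1220^2 = 1488400 ≡ 1071 (mod 1601)
So s = 1071; s⁻¹ ≡ 728 (mod 1601).
m = c₂ · s⁻¹ mod 1601 = 375 · 728 mod 1601 = 830.

830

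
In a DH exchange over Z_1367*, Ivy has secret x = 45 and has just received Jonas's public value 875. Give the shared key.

454

Shared key K = 875^45 mod 1367.
875^1 ≡ 875 (mod 1367)
875^2 = (875^1)^2 ≡ 875^2 = 765625 ≡ 105 (mod 1367)
875^4 = (875^2)^2 ≡ 105^2 = 11025 ≡ 89 (mod 1367)
875^8 = (875^4)^2 ≡ 89^2 = 7921 ≡ 1086 (mod 1367)
875^16 = (875^8)^2 ≡ 1086^2 = 1179396 ≡ 1042 (mod 1367)
875^32 = (875^16)^2 ≡ 1042^2 = 1085764 ≡ 366 (mod 1367)
875^45 = 875^32 · 875^8 · 875^4 · 875^1 ≡ 366 · 1086 · 89 · 875 ≡ 454 (mod 1367).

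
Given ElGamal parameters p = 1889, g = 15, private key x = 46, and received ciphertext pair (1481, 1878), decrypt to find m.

497

Shared mask s = c₁^x mod p = 1481^46 mod 1889.
1481^1 ≡ 1481 (mod 1889)
1481^2 = (1481^1)^2 ≡ 1481^2 = 2193361 ≡ 232 (mod 1889)
1481^4 = (1481^2)^2 ≡ 232^2 = 53824 ≡ 932 (mod 1889)
1481^8 = (1481^4)^2 ≡ 932^2 = 868624 ≡ 1573 (mod 1889)
1481^16 = (1481^8)^2 ≡ 1573^2 = 2474329 ≡ 1628 (mod 1889)
1481^32 = (1481^16)^2 ≡ 1628^2 = 2650384 ≡ 117 (mod 1889)
1481^46 = 1481^32 · 1481^8 · 1481^4 · 1481^2 ≡ 117 · 1573 · 932 · 232 ≡ 1049 (mod 1889).
So s = 1049; s⁻¹ ≡ 470 (mod 1889).
m = c₂ · s⁻¹ mod 1889 = 1878 · 470 mod 1889 = 497.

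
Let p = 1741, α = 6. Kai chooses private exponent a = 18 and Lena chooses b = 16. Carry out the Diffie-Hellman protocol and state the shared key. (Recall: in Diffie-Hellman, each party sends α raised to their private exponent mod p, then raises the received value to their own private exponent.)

Kai sends A = α^a mod p = 6^18 mod 1741.
6^1 ≡ 6 (mod 1741)
6^2 = (6^1)^2 ≡ 6^2 = 36 ≡ 36 (mod 1741)
6^4 = (6^2)^2 ≡ 36^2 = 1296 ≡ 1296 (mod 1741)
6^8 = (6^4)^2 ≡ 1296^2 = 1679616 ≡ 1292 (mod 1741)
6^16 = (6^8)^2 ≡ 1292^2 = 1669264 ≡ 1386 (mod 1741)
6^18 = 6^16 · 6^2 ≡ 1386 · 36 ≡ 1148 (mod 1741).
So A = 1148. Lena then computes K = A^b mod p = 1148^16 mod 1741.
1148^1 ≡ 1148 (mod 1741)
1148^2 = (1148^1)^2 ≡ 1148^2 = 1317904 ≡ 1708 (mod 1741)
1148^4 = (1148^2)^2 ≡ 1708^2 = 2917264 ≡ 1089 (mod 1741)
1148^8 = (1148^4)^2 ≡ 1089^2 = 1185921 ≡ 300 (mod 1741)
1148^16 = (1148^8)^2 ≡ 300^2 = 90000 ≡ 1209 (mod 1741)

1209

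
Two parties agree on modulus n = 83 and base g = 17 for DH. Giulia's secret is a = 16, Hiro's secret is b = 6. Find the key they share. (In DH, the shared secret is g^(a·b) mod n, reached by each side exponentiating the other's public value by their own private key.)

51

Giulia sends A = g^a mod n = 17^16 mod 83.
17^1 ≡ 17 (mod 83)
17^2 = (17^1)^2 ≡ 17^2 = 289 ≡ 40 (mod 83)
17^4 = (17^2)^2 ≡ 40^2 = 1600 ≡ 23 (mod 83)
17^8 = (17^4)^2 ≡ 23^2 = 529 ≡ 31 (mod 83)
17^16 = (17^8)^2 ≡ 31^2 = 961 ≡ 48 (mod 83)
So A = 48. Hiro then computes K = A^b mod n = 48^6 mod 83.
48^1 ≡ 48 (mod 83)
48^2 = (48^1)^2 ≡ 48^2 = 2304 ≡ 63 (mod 83)
48^4 = (48^2)^2 ≡ 63^2 = 3969 ≡ 68 (mod 83)
48^6 = 48^4 · 48^2 ≡ 68 · 63 ≡ 51 (mod 83).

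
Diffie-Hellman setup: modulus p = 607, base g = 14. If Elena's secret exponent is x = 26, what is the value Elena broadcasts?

Public value = 14^26 mod 607.
14^1 ≡ 14 (mod 607)
14^2 = (14^1)^2 ≡ 14^2 = 196 ≡ 196 (mod 607)
14^4 = (14^2)^2 ≡ 196^2 = 38416 ≡ 175 (mod 607)
14^8 = (14^4)^2 ≡ 175^2 = 30625 ≡ 275 (mod 607)
14^16 = (14^8)^2 ≡ 275^2 = 75625 ≡ 357 (mod 607)
14^26 = 14^16 · 14^8 · 14^2 ≡ 357 · 275 · 196 ≡ 400 (mod 607).

400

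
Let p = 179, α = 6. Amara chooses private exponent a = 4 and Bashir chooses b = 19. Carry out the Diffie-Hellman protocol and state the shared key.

Amara sends A = α^a mod p = 6^4 mod 179.
6^1 ≡ 6 (mod 179)
6^2 = (6^1)^2 ≡ 6^2 = 36 ≡ 36 (mod 179)
6^4 = (6^2)^2 ≡ 36^2 = 1296 ≡ 43 (mod 179)
So A = 43. Bashir then computes K = A^b mod p = 43^19 mod 179.
43^1 ≡ 43 (mod 179)
43^2 = (43^1)^2 ≡ 43^2 = 1849 ≡ 59 (mod 179)
43^4 = (43^2)^2 ≡ 59^2 = 3481 ≡ 80 (mod 179)
43^8 = (43^4)^2 ≡ 80^2 = 6400 ≡ 135 (mod 179)
43^16 = (43^8)^2 ≡ 135^2 = 18225 ≡ 146 (mod 179)
43^19 = 43^16 · 43^2 · 43^1 ≡ 146 · 59 · 43 ≡ 51 (mod 179).

51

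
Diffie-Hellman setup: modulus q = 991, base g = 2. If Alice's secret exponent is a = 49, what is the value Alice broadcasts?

897

Public value = 2^49 (mod 991).
2^1 ≡ 2 (mod 991)
2^2 = (2^1)^2 ≡ 2^2 = 4 ≡ 4 (mod 991)
2^4 = (2^2)^2 ≡ 4^2 = 16 ≡ 16 (mod 991)
2^8 = (2^4)^2 ≡ 16^2 = 256 ≡ 256 (mod 991)
2^16 = (2^8)^2 ≡ 256^2 = 65536 ≡ 130 (mod 991)
2^32 = (2^16)^2 ≡ 130^2 = 16900 ≡ 53 (mod 991)
2^49 = 2^32 · 2^16 · 2^1 ≡ 53 · 130 · 2 ≡ 897 (mod 991).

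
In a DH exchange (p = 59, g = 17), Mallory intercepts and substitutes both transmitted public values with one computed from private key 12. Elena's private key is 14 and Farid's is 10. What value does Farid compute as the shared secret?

36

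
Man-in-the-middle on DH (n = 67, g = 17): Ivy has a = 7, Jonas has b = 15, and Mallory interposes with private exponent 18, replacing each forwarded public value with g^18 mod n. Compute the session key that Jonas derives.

15

Jonas receives Mallory's public value M = 17^18 mod 67 instead of the honest one.
17^1 ≡ 17 (mod 67)
17^2 = (17^1)^2 ≡ 17^2 = 289 ≡ 21 (mod 67)
17^4 = (17^2)^2 ≡ 21^2 = 441 ≡ 39 (mod 67)
17^8 = (17^4)^2 ≡ 39^2 = 1521 ≡ 47 (mod 67)
17^16 = (17^8)^2 ≡ 47^2 = 2209 ≡ 65 (mod 67)
17^18 = 17^16 · 17^2 ≡ 65 · 21 ≡ 25 (mod 67).
So M = 25. Jonas computes K = M^15 mod 67.
25^1 ≡ 25 (mod 67)
25^2 = (25^1)^2 ≡ 25^2 = 625 ≡ 22 (mod 67)
25^4 = (25^2)^2 ≡ 22^2 = 484 ≡ 15 (mod 67)
25^8 = (25^4)^2 ≡ 15^2 = 225 ≡ 24 (mod 67)
25^15 = 25^8 · 25^4 · 25^2 · 25^1 ≡ 24 · 15 · 22 · 25 ≡ 15 (mod 67).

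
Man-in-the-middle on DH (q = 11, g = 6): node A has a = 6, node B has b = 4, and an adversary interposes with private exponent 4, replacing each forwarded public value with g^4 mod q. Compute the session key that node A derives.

9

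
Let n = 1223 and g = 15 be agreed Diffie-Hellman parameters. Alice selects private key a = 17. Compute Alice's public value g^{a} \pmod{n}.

1165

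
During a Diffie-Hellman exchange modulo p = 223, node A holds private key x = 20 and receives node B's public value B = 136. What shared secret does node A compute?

4

Shared key K = 136^20 mod 223.
136^1 ≡ 136 (mod 223)
136^2 = (136^1)^2 ≡ 136^2 = 18496 ≡ 210 (mod 223)
136^4 = (136^2)^2 ≡ 210^2 = 44100 ≡ 169 (mod 223)
136^8 = (136^4)^2 ≡ 169^2 = 28561 ≡ 17 (mod 223)
136^16 = (136^8)^2 ≡ 17^2 = 289 ≡ 66 (mod 223)
136^20 = 136^16 · 136^4 ≡ 66 · 169 ≡ 4 (mod 223).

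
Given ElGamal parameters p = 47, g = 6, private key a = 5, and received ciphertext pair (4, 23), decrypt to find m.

Shared mask s = c₁^a mod p = 4^5 mod 47.
4^1 ≡ 4 (mod 47)
4^2 = (4^1)^2 ≡ 4^2 = 16 ≡ 16 (mod 47)
4^4 = (4^2)^2 ≡ 16^2 = 256 ≡ 21 (mod 47)
4^5 = 4^4 · 4^1 ≡ 21 · 4 ≡ 37 (mod 47).
So s = 37; s⁻¹ ≡ 14 (mod 47).
m = c₂ · s⁻¹ mod 47 = 23 · 14 mod 47 = 40.

40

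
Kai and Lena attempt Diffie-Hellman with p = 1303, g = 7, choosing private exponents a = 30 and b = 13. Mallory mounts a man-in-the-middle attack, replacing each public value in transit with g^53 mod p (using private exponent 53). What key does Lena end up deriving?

Lena receives Mallory's public value M = 7^53 mod 1303 instead of the honest one.
7^1 ≡ 7 (mod 1303)
7^2 = (7^1)^2 ≡ 7^2 = 49 ≡ 49 (mod 1303)
7^4 = (7^2)^2 ≡ 49^2 = 2401 ≡ 1098 (mod 1303)
7^8 = (7^4)^2 ≡ 1098^2 = 1205604 ≡ 329 (mod 1303)
7^16 = (7^8)^2 ≡ 329^2 = 108241 ≡ 92 (mod 1303)
7^32 = (7^16)^2 ≡ 92^2 = 8464 ≡ 646 (mod 1303)
7^53 = 7^32 · 7^16 · 7^4 · 7^1 ≡ 646 · 92 · 1098 · 7 ≡ 339 (mod 1303).
So M = 339. Lena computes K = M^13 mod 1303.
339^1 ≡ 339 (mod 1303)
339^2 = (339^1)^2 ≡ 339^2 = 114921 ≡ 257 (mod 1303)
339^4 = (339^2)^2 ≡ 257^2 = 66049 ≡ 899 (mod 1303)
339^8 = (339^4)^2 ≡ 899^2 = 808201 ≡ 341 (mod 1303)
339^13 = 339^8 · 339^4 · 339^1 ≡ 341 · 899 · 339 ≡ 130 (mod 1303).

130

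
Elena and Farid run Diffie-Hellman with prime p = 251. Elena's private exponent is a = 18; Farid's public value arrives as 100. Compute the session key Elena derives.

Shared key K = 100^18 mod 251.
100^1 ≡ 100 (mod 251)
100^2 = (100^1)^2 ≡ 100^2 = 10000 ≡ 211 (mod 251)
100^4 = (100^2)^2 ≡ 211^2 = 44521 ≡ 94 (mod 251)
100^8 = (100^4)^2 ≡ 94^2 = 8836 ≡ 51 (mod 251)
100^16 = (100^8)^2 ≡ 51^2 = 2601 ≡ 91 (mod 251)
100^18 = 100^16 · 100^2 ≡ 91 · 211 ≡ 125 (mod 251).

125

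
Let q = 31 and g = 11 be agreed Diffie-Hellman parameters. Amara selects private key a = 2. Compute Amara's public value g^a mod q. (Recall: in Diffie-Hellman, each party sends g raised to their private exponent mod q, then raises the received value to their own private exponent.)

Public value = 11^2 mod 31.
11^1 ≡ 11 (mod 31)
11^2 = (11^1)^2 ≡ 11^2 = 121 ≡ 28 (mod 31)

28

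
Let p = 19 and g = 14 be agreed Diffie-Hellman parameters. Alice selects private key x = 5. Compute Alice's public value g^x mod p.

Public value = 14^5 mod 19.
14^1 ≡ 14 (mod 19)
14^2 = (14^1)^2 ≡ 14^2 = 196 ≡ 6 (mod 19)
14^4 = (14^2)^2 ≡ 6^2 = 36 ≡ 17 (mod 19)
14^5 = 14^4 · 14^1 ≡ 17 · 14 ≡ 10 (mod 19).

10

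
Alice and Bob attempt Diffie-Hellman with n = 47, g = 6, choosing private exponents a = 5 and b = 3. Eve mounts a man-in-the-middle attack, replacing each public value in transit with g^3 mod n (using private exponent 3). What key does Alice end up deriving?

2

Alice receives Eve's public value M = 6^3 mod 47 instead of the honest one.
6^1 ≡ 6 (mod 47)
6^2 = (6^1)^2 ≡ 6^2 = 36 ≡ 36 (mod 47)
6^3 = 6^2 · 6^1 ≡ 36 · 6 ≡ 28 (mod 47).
So M = 28. Alice computes K = M^5 mod 47.
28^1 ≡ 28 (mod 47)
28^2 = (28^1)^2 ≡ 28^2 = 784 ≡ 32 (mod 47)
28^4 = (28^2)^2 ≡ 32^2 = 1024 ≡ 37 (mod 47)
28^5 = 28^4 · 28^1 ≡ 37 · 28 ≡ 2 (mod 47).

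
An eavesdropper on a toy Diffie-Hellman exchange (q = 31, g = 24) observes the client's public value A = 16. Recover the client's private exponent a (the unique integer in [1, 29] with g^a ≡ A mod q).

12

Try successive powers of 24 modulo 31:
24^1 ≡ 24
24^2 ≡ 18
24^3 ≡ 29
24^4 ≡ 14
24^5 ≡ 26
24^6 ≡ 4
24^7 ≡ 3
24^8 ≡ 10
24^9 ≡ 23
24^10 ≡ 25
24^11 ≡ 11
24^12 ≡ 16
Found: a = 12.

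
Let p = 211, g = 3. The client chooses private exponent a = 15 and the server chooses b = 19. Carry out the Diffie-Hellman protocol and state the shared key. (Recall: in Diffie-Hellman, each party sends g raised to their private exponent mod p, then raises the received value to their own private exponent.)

The server sends B = g^b mod p = 3^19 mod 211.
3^1 ≡ 3 (mod 211)
3^2 = (3^1)^2 ≡ 3^2 = 9 ≡ 9 (mod 211)
3^4 = (3^2)^2 ≡ 9^2 = 81 ≡ 81 (mod 211)
3^8 = (3^4)^2 ≡ 81^2 = 6561 ≡ 20 (mod 211)
3^16 = (3^8)^2 ≡ 20^2 = 400 ≡ 189 (mod 211)
3^19 = 3^16 · 3^2 · 3^1 ≡ 189 · 9 · 3 ≡ 39 (mod 211).
So B = 39. The client then computes K = B^a mod p = 39^15 mod 211.
39^1 ≡ 39 (mod 211)
39^2 = (39^1)^2 ≡ 39^2 = 1521 ≡ 44 (mod 211)
39^4 = (39^2)^2 ≡ 44^2 = 1936 ≡ 37 (mod 211)
39^8 = (39^4)^2 ≡ 37^2 = 1369 ≡ 103 (mod 211)
39^15 = 39^8 · 39^4 · 39^2 · 39^1 ≡ 103 · 37 · 44 · 39 ≡ 153 (mod 211).

153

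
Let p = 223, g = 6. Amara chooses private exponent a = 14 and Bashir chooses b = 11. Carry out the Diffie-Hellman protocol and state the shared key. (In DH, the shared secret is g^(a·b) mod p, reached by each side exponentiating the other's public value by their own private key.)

Bashir sends B = g^b mod p = 6^11 mod 223.
6^1 ≡ 6 (mod 223)
6^2 = (6^1)^2 ≡ 6^2 = 36 ≡ 36 (mod 223)
6^4 = (6^2)^2 ≡ 36^2 = 1296 ≡ 181 (mod 223)
6^8 = (6^4)^2 ≡ 181^2 = 32761 ≡ 203 (mod 223)
6^11 = 6^8 · 6^2 · 6^1 ≡ 203 · 36 · 6 ≡ 140 (mod 223).
So B = 140. Amara then computes K = B^a mod p = 140^14 mod 223.
140^1 ≡ 140 (mod 223)
140^2 = (140^1)^2 ≡ 140^2 = 19600 ≡ 199 (mod 223)
140^4 = (140^2)^2 ≡ 199^2 = 39601 ≡ 130 (mod 223)
140^8 = (140^4)^2 ≡ 130^2 = 16900 ≡ 175 (mod 223)
140^14 = 140^8 · 140^4 · 140^2 ≡ 175 · 130 · 199 ≡ 127 (mod 223).

127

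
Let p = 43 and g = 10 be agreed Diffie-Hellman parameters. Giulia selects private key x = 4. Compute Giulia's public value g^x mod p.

24

Public value = 10^4 mod 43.
10^1 ≡ 10 (mod 43)
10^2 = (10^1)^2 ≡ 10^2 = 100 ≡ 14 (mod 43)
10^4 = (10^2)^2 ≡ 14^2 = 196 ≡ 24 (mod 43)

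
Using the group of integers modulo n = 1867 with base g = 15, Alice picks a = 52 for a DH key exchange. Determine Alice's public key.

1060

Public value = 15^52 mod 1867.
15^1 ≡ 15 (mod 1867)
15^2 = (15^1)^2 ≡ 15^2 = 225 ≡ 225 (mod 1867)
15^4 = (15^2)^2 ≡ 225^2 = 50625 ≡ 216 (mod 1867)
15^8 = (15^4)^2 ≡ 216^2 = 46656 ≡ 1848 (mod 1867)
15^16 = (15^8)^2 ≡ 1848^2 = 3415104 ≡ 361 (mod 1867)
15^32 = (15^16)^2 ≡ 361^2 = 130321 ≡ 1498 (mod 1867)
15^52 = 15^32 · 15^16 · 15^4 ≡ 1498 · 361 · 216 ≡ 1060 (mod 1867).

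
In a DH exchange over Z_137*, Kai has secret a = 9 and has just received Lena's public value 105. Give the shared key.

130

Shared key K = 105^9 mod 137.
105^1 ≡ 105 (mod 137)
105^2 = (105^1)^2 ≡ 105^2 = 11025 ≡ 65 (mod 137)
105^4 = (105^2)^2 ≡ 65^2 = 4225 ≡ 115 (mod 137)
105^8 = (105^4)^2 ≡ 115^2 = 13225 ≡ 73 (mod 137)
105^9 = 105^8 · 105^1 ≡ 73 · 105 ≡ 130 (mod 137).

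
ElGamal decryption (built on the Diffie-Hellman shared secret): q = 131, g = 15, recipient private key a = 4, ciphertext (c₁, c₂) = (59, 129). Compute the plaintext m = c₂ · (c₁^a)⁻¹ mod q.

Shared mask s = c₁^a mod q = 59^4 mod 131.
59^1 ≡ 59 (mod 131)
59^2 = (59^1)^2 ≡ 59^2 = 3481 ≡ 75 (mod 131)
59^4 = (59^2)^2 ≡ 75^2 = 5625 ≡ 123 (mod 131)
So s = 123; s⁻¹ ≡ 49 (mod 131).
m = c₂ · s⁻¹ mod 131 = 129 · 49 mod 131 = 33.

33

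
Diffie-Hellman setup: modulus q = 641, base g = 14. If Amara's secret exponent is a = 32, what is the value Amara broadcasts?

Public value = 14^32 mod 641.
14^1 ≡ 14 (mod 641)
14^2 = (14^1)^2 ≡ 14^2 = 196 ≡ 196 (mod 641)
14^4 = (14^2)^2 ≡ 196^2 = 38416 ≡ 597 (mod 641)
14^8 = (14^4)^2 ≡ 597^2 = 356409 ≡ 13 (mod 641)
14^16 = (14^8)^2 ≡ 13^2 = 169 ≡ 169 (mod 641)
14^32 = (14^16)^2 ≡ 169^2 = 28561 ≡ 357 (mod 641)

357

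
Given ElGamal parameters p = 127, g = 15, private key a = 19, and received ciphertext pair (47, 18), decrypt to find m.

11

Shared mask s = c₁^a mod p = 47^19 mod 127.
47^1 ≡ 47 (mod 127)
47^2 = (47^1)^2 ≡ 47^2 = 2209 ≡ 50 (mod 127)
47^4 = (47^2)^2 ≡ 50^2 = 2500 ≡ 87 (mod 127)
47^8 = (47^4)^2 ≡ 87^2 = 7569 ≡ 76 (mod 127)
47^16 = (47^8)^2 ≡ 76^2 = 5776 ≡ 61 (mod 127)
47^19 = 47^16 · 47^2 · 47^1 ≡ 61 · 50 · 47 ≡ 94 (mod 127).
So s = 94; s⁻¹ ≡ 50 (mod 127).
m = c₂ · s⁻¹ mod 127 = 18 · 50 mod 127 = 11.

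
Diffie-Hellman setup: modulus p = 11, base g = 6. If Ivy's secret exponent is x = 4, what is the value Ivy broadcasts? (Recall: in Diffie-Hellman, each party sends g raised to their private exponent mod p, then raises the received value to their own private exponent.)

Public value = 6^4 mod 11.
6^1 ≡ 6 (mod 11)
6^2 = (6^1)^2 ≡ 6^2 = 36 ≡ 3 (mod 11)
6^4 = (6^2)^2 ≡ 3^2 = 9 ≡ 9 (mod 11)

9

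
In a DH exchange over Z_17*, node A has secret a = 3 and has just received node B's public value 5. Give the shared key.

Shared key K = 5^3 mod 17.
5^1 ≡ 5 (mod 17)
5^2 = (5^1)^2 ≡ 5^2 = 25 ≡ 8 (mod 17)
5^3 = 5^2 · 5^1 ≡ 8 · 5 ≡ 6 (mod 17).

6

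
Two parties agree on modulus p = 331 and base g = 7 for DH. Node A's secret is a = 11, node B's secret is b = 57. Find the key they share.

Node B sends B = g^b mod p = 7^57 mod 331.
7^1 ≡ 7 (mod 331)
7^2 = (7^1)^2 ≡ 7^2 = 49 ≡ 49 (mod 331)
7^4 = (7^2)^2 ≡ 49^2 = 2401 ≡ 84 (mod 331)
7^8 = (7^4)^2 ≡ 84^2 = 7056 ≡ 105 (mod 331)
7^16 = (7^8)^2 ≡ 105^2 = 11025 ≡ 102 (mod 331)
7^32 = (7^16)^2 ≡ 102^2 = 10404 ≡ 143 (mod 331)
7^57 = 7^32 · 7^16 · 7^8 · 7^1 ≡ 143 · 102 · 105 · 7 ≡ 282 (mod 331).
So B = 282. Node A then computes K = B^a mod p = 282^11 mod 331.
282^1 ≡ 282 (mod 331)
282^2 = (282^1)^2 ≡ 282^2 = 79524 ≡ 84 (mod 331)
282^4 = (282^2)^2 ≡ 84^2 = 7056 ≡ 105 (mod 331)
282^8 = (282^4)^2 ≡ 105^2 = 11025 ≡ 102 (mod 331)
282^11 = 282^8 · 282^2 · 282^1 ≡ 102 · 84 · 282 ≡ 207 (mod 331).

207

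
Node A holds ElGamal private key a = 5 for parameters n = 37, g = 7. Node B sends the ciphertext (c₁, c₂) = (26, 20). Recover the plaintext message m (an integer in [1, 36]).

2

Shared mask s = c₁^a mod n = 26^5 mod 37.
26^1 ≡ 26 (mod 37)
26^2 = (26^1)^2 ≡ 26^2 = 676 ≡ 10 (mod 37)
26^4 = (26^2)^2 ≡ 10^2 = 100 ≡ 26 (mod 37)
26^5 = 26^4 · 26^1 ≡ 26 · 26 ≡ 10 (mod 37).
So s = 10; s⁻¹ ≡ 26 (mod 37).
m = c₂ · s⁻¹ mod 37 = 20 · 26 mod 37 = 2.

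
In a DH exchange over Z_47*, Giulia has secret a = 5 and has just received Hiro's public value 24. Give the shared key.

Shared key K = 24^5 mod 47.
24^1 ≡ 24 (mod 47)
24^2 = (24^1)^2 ≡ 24^2 = 576 ≡ 12 (mod 47)
24^4 = (24^2)^2 ≡ 12^2 = 144 ≡ 3 (mod 47)
24^5 = 24^4 · 24^1 ≡ 3 · 24 ≡ 25 (mod 47).

25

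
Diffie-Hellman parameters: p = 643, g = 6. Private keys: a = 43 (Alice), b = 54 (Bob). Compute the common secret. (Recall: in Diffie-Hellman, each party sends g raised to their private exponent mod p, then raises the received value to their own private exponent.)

214

Alice sends A = g^a mod p = 6^43 mod 643.
6^1 ≡ 6 (mod 643)
6^2 = (6^1)^2 ≡ 6^2 = 36 ≡ 36 (mod 643)
6^4 = (6^2)^2 ≡ 36^2 = 1296 ≡ 10 (mod 643)
6^8 = (6^4)^2 ≡ 10^2 = 100 ≡ 100 (mod 643)
6^16 = (6^8)^2 ≡ 100^2 = 10000 ≡ 355 (mod 643)
6^32 = (6^16)^2 ≡ 355^2 = 126025 ≡ 640 (mod 643)
6^43 = 6^32 · 6^8 · 6^2 · 6^1 ≡ 640 · 100 · 36 · 6 ≡ 143 (mod 643).
So A = 143. Bob then computes K = A^b mod p = 143^54 mod 643.
143^1 ≡ 143 (mod 643)
143^2 = (143^1)^2 ≡ 143^2 = 20449 ≡ 516 (mod 643)
143^4 = (143^2)^2 ≡ 516^2 = 266256 ≡ 54 (mod 643)
143^8 = (143^4)^2 ≡ 54^2 = 2916 ≡ 344 (mod 643)
143^16 = (143^8)^2 ≡ 344^2 = 118336 ≡ 24 (mod 643)
143^32 = (143^16)^2 ≡ 24^2 = 576 ≡ 576 (mod 643)
143^54 = 143^32 · 143^16 · 143^4 · 143^2 ≡ 576 · 24 · 54 · 516 ≡ 214 (mod 643).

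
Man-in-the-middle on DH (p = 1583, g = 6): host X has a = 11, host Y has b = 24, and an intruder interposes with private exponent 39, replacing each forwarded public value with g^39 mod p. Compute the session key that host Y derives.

Host Y receives an intruder's public value M = 6^39 mod 1583 instead of the honest one.
6^1 ≡ 6 (mod 1583)
6^2 = (6^1)^2 ≡ 6^2 = 36 ≡ 36 (mod 1583)
6^4 = (6^2)^2 ≡ 36^2 = 1296 ≡ 1296 (mod 1583)
6^8 = (6^4)^2 ≡ 1296^2 = 1679616 ≡ 53 (mod 1583)
6^16 = (6^8)^2 ≡ 53^2 = 2809 ≡ 1226 (mod 1583)
6^32 = (6^16)^2 ≡ 1226^2 = 1503076 ≡ 809 (mod 1583)
6^39 = 6^32 · 6^4 · 6^2 · 6^1 ≡ 809 · 1296 · 36 · 6 ≡ 1078 (mod 1583).
So M = 1078. Host Y computes K = M^24 mod 1583.
1078^1 ≡ 1078 (mod 1583)
1078^2 = (1078^1)^2 ≡ 1078^2 = 1162084 ≡ 162 (mod 1583)
1078^4 = (1078^2)^2 ≡ 162^2 = 26244 ≡ 916 (mod 1583)
1078^8 = (1078^4)^2 ≡ 916^2 = 839056 ≡ 66 (mod 1583)
1078^16 = (1078^8)^2 ≡ 66^2 = 4356 ≡ 1190 (mod 1583)
1078^24 = 1078^16 · 1078^8 ≡ 1190 · 66 ≡ 973 (mod 1583).

973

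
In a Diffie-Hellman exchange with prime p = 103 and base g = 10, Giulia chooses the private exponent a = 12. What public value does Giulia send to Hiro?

8

Public value = 10^12 (mod 103).
10^1 ≡ 10 (mod 103)
10^2 = (10^1)^2 ≡ 10^2 = 100 ≡ 100 (mod 103)
10^4 = (10^2)^2 ≡ 100^2 = 10000 ≡ 9 (mod 103)
10^8 = (10^4)^2 ≡ 9^2 = 81 ≡ 81 (mod 103)
10^12 = 10^8 · 10^4 ≡ 81 · 9 ≡ 8 (mod 103).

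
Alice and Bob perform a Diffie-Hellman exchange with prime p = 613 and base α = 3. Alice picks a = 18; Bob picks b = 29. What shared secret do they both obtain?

583

Alice sends A = α^a mod p = 3^18 mod 613.
3^1 ≡ 3 (mod 613)
3^2 = (3^1)^2 ≡ 3^2 = 9 ≡ 9 (mod 613)
3^4 = (3^2)^2 ≡ 9^2 = 81 ≡ 81 (mod 613)
3^8 = (3^4)^2 ≡ 81^2 = 6561 ≡ 431 (mod 613)
3^16 = (3^8)^2 ≡ 431^2 = 185761 ≡ 22 (mod 613)
3^18 = 3^16 · 3^2 ≡ 22 · 9 ≡ 198 (mod 613).
So A = 198. Bob then computes K = A^b mod p = 198^29 mod 613.
198^1 ≡ 198 (mod 613)
198^2 = (198^1)^2 ≡ 198^2 = 39204 ≡ 585 (mod 613)
198^4 = (198^2)^2 ≡ 585^2 = 342225 ≡ 171 (mod 613)
198^8 = (198^4)^2 ≡ 171^2 = 29241 ≡ 430 (mod 613)
198^16 = (198^8)^2 ≡ 430^2 = 184900 ≡ 387 (mod 613)
198^29 = 198^16 · 198^8 · 198^4 · 198^1 ≡ 387 · 430 · 171 · 198 ≡ 583 (mod 613).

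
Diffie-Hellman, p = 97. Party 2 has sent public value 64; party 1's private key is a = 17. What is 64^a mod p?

64

Shared key K = 64^17 mod 97.
64^1 ≡ 64 (mod 97)
64^2 = (64^1)^2 ≡ 64^2 = 4096 ≡ 22 (mod 97)
64^4 = (64^2)^2 ≡ 22^2 = 484 ≡ 96 (mod 97)
64^8 = (64^4)^2 ≡ 96^2 = 9216 ≡ 1 (mod 97)
64^16 = (64^8)^2 ≡ 1^2 = 1 ≡ 1 (mod 97)
64^17 = 64^16 · 64^1 ≡ 1 · 64 ≡ 64 (mod 97).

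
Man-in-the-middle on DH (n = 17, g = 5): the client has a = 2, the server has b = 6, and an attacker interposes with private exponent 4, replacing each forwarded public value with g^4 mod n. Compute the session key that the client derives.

The client receives an attacker's public value M = 5^4 mod 17 instead of the honest one.
5^1 ≡ 5 (mod 17)
5^2 = (5^1)^2 ≡ 5^2 = 25 ≡ 8 (mod 17)
5^4 = (5^2)^2 ≡ 8^2 = 64 ≡ 13 (mod 17)
So M = 13. The client computes K = M^2 mod 17.
13^1 ≡ 13 (mod 17)
13^2 = (13^1)^2 ≡ 13^2 = 169 ≡ 16 (mod 17)

16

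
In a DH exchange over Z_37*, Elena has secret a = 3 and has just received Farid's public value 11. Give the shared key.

36

Shared key K = 11^3 mod 37.
11^1 ≡ 11 (mod 37)
11^2 = (11^1)^2 ≡ 11^2 = 121 ≡ 10 (mod 37)
11^3 = 11^2 · 11^1 ≡ 10 · 11 ≡ 36 (mod 37).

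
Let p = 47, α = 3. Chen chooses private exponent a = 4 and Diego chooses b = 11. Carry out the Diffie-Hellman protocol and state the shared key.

Diego sends B = α^b mod p = 3^11 mod 47.
3^1 ≡ 3 (mod 47)
3^2 = (3^1)^2 ≡ 3^2 = 9 ≡ 9 (mod 47)
3^4 = (3^2)^2 ≡ 9^2 = 81 ≡ 34 (mod 47)
3^8 = (3^4)^2 ≡ 34^2 = 1156 ≡ 28 (mod 47)
3^11 = 3^8 · 3^2 · 3^1 ≡ 28 · 9 · 3 ≡ 4 (mod 47).
So B = 4. Chen then computes K = B^a mod p = 4^4 mod 47.
4^1 ≡ 4 (mod 47)
4^2 = (4^1)^2 ≡ 4^2 = 16 ≡ 16 (mod 47)
4^4 = (4^2)^2 ≡ 16^2 = 256 ≡ 21 (mod 47)

21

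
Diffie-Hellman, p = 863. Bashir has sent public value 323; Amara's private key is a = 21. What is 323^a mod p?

Shared key K = 323^21 mod 863.
323^1 ≡ 323 (mod 863)
323^2 = (323^1)^2 ≡ 323^2 = 104329 ≡ 769 (mod 863)
323^4 = (323^2)^2 ≡ 769^2 = 591361 ≡ 206 (mod 863)
323^8 = (323^4)^2 ≡ 206^2 = 42436 ≡ 149 (mod 863)
323^16 = (323^8)^2 ≡ 149^2 = 22201 ≡ 626 (mod 863)
323^21 = 323^16 · 323^4 · 323^1 ≡ 626 · 206 · 323 ≡ 93 (mod 863).

93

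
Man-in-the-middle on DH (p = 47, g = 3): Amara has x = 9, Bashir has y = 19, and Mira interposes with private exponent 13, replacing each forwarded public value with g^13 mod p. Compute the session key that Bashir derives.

2

Bashir receives Mira's public value M = 3^13 mod 47 instead of the honest one.
3^1 ≡ 3 (mod 47)
3^2 = (3^1)^2 ≡ 3^2 = 9 ≡ 9 (mod 47)
3^4 = (3^2)^2 ≡ 9^2 = 81 ≡ 34 (mod 47)
3^8 = (3^4)^2 ≡ 34^2 = 1156 ≡ 28 (mod 47)
3^13 = 3^8 · 3^4 · 3^1 ≡ 28 · 34 · 3 ≡ 36 (mod 47).
So M = 36. Bashir computes K = M^19 mod 47.
36^1 ≡ 36 (mod 47)
36^2 = (36^1)^2 ≡ 36^2 = 1296 ≡ 27 (mod 47)
36^4 = (36^2)^2 ≡ 27^2 = 729 ≡ 24 (mod 47)
36^8 = (36^4)^2 ≡ 24^2 = 576 ≡ 12 (mod 47)
36^16 = (36^8)^2 ≡ 12^2 = 144 ≡ 3 (mod 47)
36^19 = 36^16 · 36^2 · 36^1 ≡ 3 · 27 · 36 ≡ 2 (mod 47).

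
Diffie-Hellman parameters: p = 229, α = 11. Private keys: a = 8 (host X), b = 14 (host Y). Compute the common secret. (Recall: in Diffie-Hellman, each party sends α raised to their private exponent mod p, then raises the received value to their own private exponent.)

Host Y sends B = α^b mod p = 11^14 mod 229.
11^1 ≡ 11 (mod 229)
11^2 = (11^1)^2 ≡ 11^2 = 121 ≡ 121 (mod 229)
11^4 = (11^2)^2 ≡ 121^2 = 14641 ≡ 214 (mod 229)
11^8 = (11^4)^2 ≡ 214^2 = 45796 ≡ 225 (mod 229)
11^14 = 11^8 · 11^4 · 11^2 ≡ 225 · 214 · 121 ≡ 161 (mod 229).
So B = 161. Host X then computes K = B^a mod p = 161^8 mod 229.
161^1 ≡ 161 (mod 229)
161^2 = (161^1)^2 ≡ 161^2 = 25921 ≡ 44 (mod 229)
161^4 = (161^2)^2 ≡ 44^2 = 1936 ≡ 104 (mod 229)
161^8 = (161^4)^2 ≡ 104^2 = 10816 ≡ 53 (mod 229)

53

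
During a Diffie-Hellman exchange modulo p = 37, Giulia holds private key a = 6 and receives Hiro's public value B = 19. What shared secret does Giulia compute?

11

Shared key K = 19^6 mod 37.
19^1 ≡ 19 (mod 37)
19^2 = (19^1)^2 ≡ 19^2 = 361 ≡ 28 (mod 37)
19^4 = (19^2)^2 ≡ 28^2 = 784 ≡ 7 (mod 37)
19^6 = 19^4 · 19^2 ≡ 7 · 28 ≡ 11 (mod 37).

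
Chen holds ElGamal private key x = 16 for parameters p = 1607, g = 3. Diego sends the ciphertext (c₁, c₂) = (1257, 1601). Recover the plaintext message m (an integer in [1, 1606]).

1080

Shared mask s = c₁^x mod p = 1257^16 mod 1607.
1257^1 ≡ 1257 (mod 1607)
1257^2 = (1257^1)^2 ≡ 1257^2 = 1580049 ≡ 368 (mod 1607)
1257^4 = (1257^2)^2 ≡ 368^2 = 135424 ≡ 436 (mod 1607)
1257^8 = (1257^4)^2 ≡ 436^2 = 190096 ≡ 470 (mod 1607)
1257^16 = (1257^8)^2 ≡ 470^2 = 220900 ≡ 741 (mod 1607)
So s = 741; s⁻¹ ≡ 1427 (mod 1607).
m = c₂ · s⁻¹ mod 1607 = 1601 · 1427 mod 1607 = 1080.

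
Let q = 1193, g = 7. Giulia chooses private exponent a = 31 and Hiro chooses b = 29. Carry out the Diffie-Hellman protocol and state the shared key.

442

Hiro sends B = g^b mod q = 7^29 mod 1193.
7^1 ≡ 7 (mod 1193)
7^2 = (7^1)^2 ≡ 7^2 = 49 ≡ 49 (mod 1193)
7^4 = (7^2)^2 ≡ 49^2 = 2401 ≡ 15 (mod 1193)
7^8 = (7^4)^2 ≡ 15^2 = 225 ≡ 225 (mod 1193)
7^16 = (7^8)^2 ≡ 225^2 = 50625 ≡ 519 (mod 1193)
7^29 = 7^16 · 7^8 · 7^4 · 7^1 ≡ 519 · 225 · 15 · 7 ≡ 914 (mod 1193).
So B = 914. Giulia then computes K = B^a mod q = 914^31 mod 1193.
914^1 ≡ 914 (mod 1193)
914^2 = (914^1)^2 ≡ 914^2 = 835396 ≡ 296 (mod 1193)
914^4 = (914^2)^2 ≡ 296^2 = 87616 ≡ 527 (mod 1193)
914^8 = (914^4)^2 ≡ 527^2 = 277729 ≡ 953 (mod 1193)
914^16 = (914^8)^2 ≡ 953^2 = 908209 ≡ 336 (mod 1193)
914^31 = 914^16 · 914^8 · 914^4 · 914^2 · 914^1 ≡ 336 · 953 · 527 · 296 · 914 ≡ 442 (mod 1193).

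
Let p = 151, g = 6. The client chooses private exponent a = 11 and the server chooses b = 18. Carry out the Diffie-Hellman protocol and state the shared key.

68

The server sends B = g^b mod p = 6^18 mod 151.
6^1 ≡ 6 (mod 151)
6^2 = (6^1)^2 ≡ 6^2 = 36 ≡ 36 (mod 151)
6^4 = (6^2)^2 ≡ 36^2 = 1296 ≡ 88 (mod 151)
6^8 = (6^4)^2 ≡ 88^2 = 7744 ≡ 43 (mod 151)
6^16 = (6^8)^2 ≡ 43^2 = 1849 ≡ 37 (mod 151)
6^18 = 6^16 · 6^2 ≡ 37 · 36 ≡ 124 (mod 151).
So B = 124. The client then computes K = B^a mod p = 124^11 mod 151.
124^1 ≡ 124 (mod 151)
124^2 = (124^1)^2 ≡ 124^2 = 15376 ≡ 125 (mod 151)
124^4 = (124^2)^2 ≡ 125^2 = 15625 ≡ 72 (mod 151)
124^8 = (124^4)^2 ≡ 72^2 = 5184 ≡ 50 (mod 151)
124^11 = 124^8 · 124^2 · 124^1 ≡ 50 · 125 · 124 ≡ 68 (mod 151).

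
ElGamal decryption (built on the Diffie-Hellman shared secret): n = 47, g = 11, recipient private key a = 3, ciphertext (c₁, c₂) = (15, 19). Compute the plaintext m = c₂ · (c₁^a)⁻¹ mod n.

Shared mask s = c₁^a mod n = 15^3 mod 47.
15^1 ≡ 15 (mod 47)
15^2 = (15^1)^2 ≡ 15^2 = 225 ≡ 37 (mod 47)
15^3 = 15^2 · 15^1 ≡ 37 · 15 ≡ 38 (mod 47).
So s = 38; s⁻¹ ≡ 26 (mod 47).
m = c₂ · s⁻¹ mod 47 = 19 · 26 mod 47 = 24.

24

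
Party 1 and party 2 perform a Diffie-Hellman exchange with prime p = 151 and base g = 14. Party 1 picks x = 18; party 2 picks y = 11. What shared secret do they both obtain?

Party 1 sends A = g^x mod p = 14^18 mod 151.
14^1 ≡ 14 (mod 151)
14^2 = (14^1)^2 ≡ 14^2 = 196 ≡ 45 (mod 151)
14^4 = (14^2)^2 ≡ 45^2 = 2025 ≡ 62 (mod 151)
14^8 = (14^4)^2 ≡ 62^2 = 3844 ≡ 69 (mod 151)
14^16 = (14^8)^2 ≡ 69^2 = 4761 ≡ 80 (mod 151)
14^18 = 14^16 · 14^2 ≡ 80 · 45 ≡ 127 (mod 151).
So A = 127. Party 2 then computes K = A^y mod p = 127^11 mod 151.
127^1 ≡ 127 (mod 151)
127^2 = (127^1)^2 ≡ 127^2 = 16129 ≡ 123 (mod 151)
127^4 = (127^2)^2 ≡ 123^2 = 15129 ≡ 29 (mod 151)
127^8 = (127^4)^2 ≡ 29^2 = 841 ≡ 86 (mod 151)
127^11 = 127^8 · 127^2 · 127^1 ≡ 86 · 123 · 127 ≡ 110 (mod 151).

110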